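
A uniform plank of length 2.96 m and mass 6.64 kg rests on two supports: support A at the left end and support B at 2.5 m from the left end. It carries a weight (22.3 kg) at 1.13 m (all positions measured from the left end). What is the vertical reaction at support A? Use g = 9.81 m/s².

About support B:
Beam weight: 6.64 × 9.81 = 65.14 N down at 1.48 m → arm 1.02 m, τ = 65.14 × 1.02 = 66.44 N·m counterclockwise.
Weight: 22.3 × 9.81 = 218.8 N down at 1.13 m → arm 1.37 m, τ = 218.8 × 1.37 = 299.8 N·m counterclockwise.
Net load moment about support B = 366.2 N·m counterclockwise.
Reaction R at support A is upward at 0 m, arm 2.5 m → moment R × 2.5 clockwise.
For rotational equilibrium, R × 2.5 = 366.2, so R = 146 N.

R_A ≈ 146 N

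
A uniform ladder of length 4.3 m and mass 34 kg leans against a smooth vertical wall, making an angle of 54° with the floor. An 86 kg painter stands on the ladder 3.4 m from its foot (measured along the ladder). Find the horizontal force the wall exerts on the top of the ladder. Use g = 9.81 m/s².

N_wall ≈ 606 N

About the foot of the ladder:
Ladder weight 34×9.81 = 333.5 N acts at 2.15 m along the ladder; its horizontal arm is 2.15·cos54° = 1.264 m → τ = 421.5 N·m clockwise.
Painter: 86×9.81 = 843.7 N at 3.4 m → arm 1.998 m → τ = 1686 N·m clockwise.
Wall normal N acts horizontally at the top; its moment arm is the height L sinθ = 4.3·sin54° = 3.479 m, counterclockwise.
Στ = 0 ⇒ N × 3.479 = 2108 ⇒ N = 606 N.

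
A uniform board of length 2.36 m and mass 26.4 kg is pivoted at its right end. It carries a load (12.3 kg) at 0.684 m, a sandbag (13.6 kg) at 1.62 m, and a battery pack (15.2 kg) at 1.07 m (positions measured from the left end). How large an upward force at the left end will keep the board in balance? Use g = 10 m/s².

Sum moments about the right end (the unknown pivot reaction has zero arm there).
Beam weight: 26.4 × 10 = 264 N down at 1.18 m → arm 1.18 m, τ = 264 × 1.18 = 311.5 N·m counterclockwise.
Load: 12.3 × 10 = 123 N down at 0.684 m → arm 1.676 m, τ = 123 × 1.676 = 206.1 N·m counterclockwise.
Sandbag: 13.6 × 10 = 136 N down at 1.62 m → arm 0.74 m, τ = 136 × 0.74 = 100.6 N·m counterclockwise.
Battery pack: 15.2 × 10 = 152 N down at 1.07 m → arm 1.29 m, τ = 152 × 1.29 = 196.1 N·m counterclockwise.
Net moment of the loads = 814.3 N·m counterclockwise.
The upward force F acts at the left end, arm 2.36 m, giving F × 2.36 clockwise.
Setting net torque to zero: F × 2.36 = 814.3 → F = 814.3 / 2.36 = 345 N.

F ≈ 345 N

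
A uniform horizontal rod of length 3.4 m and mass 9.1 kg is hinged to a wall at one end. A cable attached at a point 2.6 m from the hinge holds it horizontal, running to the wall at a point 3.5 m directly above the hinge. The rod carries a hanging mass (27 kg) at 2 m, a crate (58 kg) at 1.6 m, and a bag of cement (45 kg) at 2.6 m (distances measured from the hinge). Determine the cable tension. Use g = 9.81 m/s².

Take moments about the hinge.
Beam weight: 9.1 × 9.81 = 89.27 N down at 1.7 m → arm 1.7 m, τ = 89.27 × 1.7 = 151.8 N·m clockwise.
Hanging mass: 27 × 9.81 = 264.9 N down at 2 m → arm 2 m, τ = 264.9 × 2 = 529.8 N·m clockwise.
Crate: 58 × 9.81 = 569 N down at 1.6 m → arm 1.6 m, τ = 569 × 1.6 = 910.4 N·m clockwise.
Bag of cement: 45 × 9.81 = 441.5 N down at 2.6 m → arm 2.6 m, τ = 441.5 × 2.6 = 1148 N·m clockwise.
Total clockwise load moment = 2740 N·m.
The cable tension T acts at 2.6 m; only its component perpendicular to the rod, T sinθ, produces torque. sinθ = h/√(h²+d²) = 3.5/√(3.5²+2.6²) = 0.8027.
Balancing moments: T × 2.6 × 0.8027 = 2740, giving T = 2740 / 2.087 = 1310 N.

T ≈ 1310 N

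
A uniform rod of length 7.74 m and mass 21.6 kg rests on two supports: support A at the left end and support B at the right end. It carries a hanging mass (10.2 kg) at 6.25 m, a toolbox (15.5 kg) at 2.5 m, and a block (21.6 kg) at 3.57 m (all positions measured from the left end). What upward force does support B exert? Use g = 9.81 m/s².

R_B ≈ 334 N

Choose support A as the axis so its reaction then has zero moment arm.
Beam weight: 21.6 × 9.81 = 211.9 N down at 3.87 m → arm 3.87 m, τ = 211.9 × 3.87 = 820.1 N·m clockwise.
Hanging mass: 10.2 × 9.81 = 100.1 N down at 6.25 m → arm 6.25 m, τ = 100.1 × 6.25 = 625.6 N·m clockwise.
Toolbox: 15.5 × 9.81 = 152.1 N down at 2.5 m → arm 2.5 m, τ = 152.1 × 2.5 = 380.2 N·m clockwise.
Block: 21.6 × 9.81 = 211.9 N down at 3.57 m → arm 3.57 m, τ = 211.9 × 3.57 = 756.5 N·m clockwise.
Net load moment about support A = 2582 N·m clockwise.
Reaction R at support B is upward at 7.74 m, arm 7.74 m → moment R × 7.74 counterclockwise.
Balancing moments: R × 7.74 = 2582, giving R = 334 N.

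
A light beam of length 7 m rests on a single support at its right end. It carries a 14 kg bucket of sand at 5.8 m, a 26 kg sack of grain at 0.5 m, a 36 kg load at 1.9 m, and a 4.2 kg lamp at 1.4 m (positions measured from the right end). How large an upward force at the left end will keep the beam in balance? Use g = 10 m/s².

Take moments about the right end.
Bucket of sand: 14 × 10 = 140 N down at 5.8 m → arm 5.8 m, τ = 140 × 5.8 = 812 N·m counterclockwise.
Sack of grain: 26 × 10 = 260 N down at 0.5 m → arm 0.5 m, τ = 260 × 0.5 = 130 N·m counterclockwise.
Load: 36 × 10 = 360 N down at 1.9 m → arm 1.9 m, τ = 360 × 1.9 = 684 N·m counterclockwise.
Lamp: 4.2 × 10 = 42 N down at 1.4 m → arm 1.4 m, τ = 42 × 1.4 = 58.8 N·m counterclockwise.
Net moment of the loads = 1685 N·m counterclockwise.
The upward force F acts at the left end, arm 7 m, giving F × 7 clockwise.
Στ = 0 ⇒ F × 7 = 1685 ⇒ F = 1685 / 7 = 241 N.

F ≈ 241 N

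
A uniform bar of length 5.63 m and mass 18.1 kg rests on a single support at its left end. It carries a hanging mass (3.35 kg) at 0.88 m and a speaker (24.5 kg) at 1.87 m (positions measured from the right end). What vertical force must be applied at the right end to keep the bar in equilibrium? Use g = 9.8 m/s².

About the left end:
Beam weight: 18.1 × 9.8 = 177.4 N down at 2.815 m → arm 2.815 m, τ = 177.4 × 2.815 = 499.4 N·m clockwise.
Hanging mass: 3.35 × 9.8 = 32.83 N down at 0.88 m → arm 4.75 m, τ = 32.83 × 4.75 = 155.9 N·m clockwise.
Speaker: 24.5 × 9.8 = 240.1 N down at 1.87 m → arm 3.76 m, τ = 240.1 × 3.76 = 902.8 N·m clockwise.
Net moment of the loads = 1558 N·m clockwise.
The upward force F acts at the right end, arm 5.63 m, giving F × 5.63 counterclockwise.
Setting net torque to zero: F × 5.63 = 1558 → F = 1558 / 5.63 = 277 N.

F ≈ 277 N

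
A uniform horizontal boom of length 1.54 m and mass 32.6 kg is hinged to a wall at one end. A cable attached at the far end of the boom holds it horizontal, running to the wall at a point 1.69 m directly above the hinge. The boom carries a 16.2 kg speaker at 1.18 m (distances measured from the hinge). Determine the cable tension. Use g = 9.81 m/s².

T ≈ 381 N

About the hinge:
Beam weight: 32.6 × 9.81 = 319.8 N down at 0.77 m → arm 0.77 m, τ = 319.8 × 0.77 = 246.2 N·m clockwise.
Speaker: 16.2 × 9.81 = 158.9 N down at 1.18 m → arm 1.18 m, τ = 158.9 × 1.18 = 187.5 N·m clockwise.
Total clockwise load moment = 433.7 N·m.
The cable tension T acts at 1.54 m; only its component perpendicular to the boom, T sinθ, produces torque. sinθ = h/√(h²+d²) = 1.69/√(1.69²+1.54²) = 0.7391.
For rotational equilibrium, T × 1.54 × 0.7391 = 433.7, so T = 433.7 / 1.138 = 381 N.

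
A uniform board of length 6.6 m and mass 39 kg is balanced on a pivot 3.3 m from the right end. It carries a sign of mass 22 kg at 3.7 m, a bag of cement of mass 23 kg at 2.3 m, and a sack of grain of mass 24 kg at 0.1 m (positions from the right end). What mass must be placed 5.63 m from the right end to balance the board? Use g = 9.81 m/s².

m ≈ 39.1 kg

Taking torques about the pivot (at 3.3 m from the right end):
Beam weight: acts at the pivot, moment arm 0 → no torque.
Sign: 22 × 9.81 = 215.8 N down at 3.7 m → arm 0.4 m, τ = 215.8 × 0.4 = 86.32 N·m counterclockwise.
Bag of cement: 23 × 9.81 = 225.6 N down at 2.3 m → arm 1 m, τ = 225.6 × 1 = 225.6 N·m clockwise.
Sack of grain: 24 × 9.81 = 235.4 N down at 0.1 m → arm 3.2 m, τ = 235.4 × 3.2 = 753.3 N·m clockwise.
Net moment of known loads = 892.6 N·m clockwise.
An unknown mass m at 5.63 m has arm 2.33 m; its moment is m·g·2.33 counterclockwise.
Balancing moments: m × 9.81 × 2.33 = 892.6, giving m = 892.6 / (9.81 × 2.33) = 39.1 kg.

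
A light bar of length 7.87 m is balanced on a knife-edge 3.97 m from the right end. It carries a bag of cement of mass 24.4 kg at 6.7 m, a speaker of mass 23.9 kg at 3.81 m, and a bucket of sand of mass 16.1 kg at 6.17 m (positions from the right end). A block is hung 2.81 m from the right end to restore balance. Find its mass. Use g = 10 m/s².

m ≈ 84.7 kg

Taking torques about the knife-edge (at 3.97 m from the right end):
Bag of cement: 24.4 × 10 = 244 N down at 6.7 m → arm 2.73 m, τ = 244 × 2.73 = 666.1 N·m counterclockwise.
Speaker: 23.9 × 10 = 239 N down at 3.81 m → arm 0.16 m, τ = 239 × 0.16 = 38.24 N·m clockwise.
Bucket of sand: 16.1 × 10 = 161 N down at 6.17 m → arm 2.2 m, τ = 161 × 2.2 = 354.2 N·m counterclockwise.
Net moment of known loads = 982.1 N·m counterclockwise.
An unknown mass m at 2.81 m has arm 1.16 m; its moment is m·g·1.16 clockwise.
For rotational equilibrium, m × 10 × 1.16 = 982.1, so m = 982.1 / (10 × 1.16) = 84.7 kg.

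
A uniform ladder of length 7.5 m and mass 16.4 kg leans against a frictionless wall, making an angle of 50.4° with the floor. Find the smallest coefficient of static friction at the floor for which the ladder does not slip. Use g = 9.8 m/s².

μ_min ≈ 0.414

Sum moments about the foot of the ladder (the floor normal and friction both act there and drop out).
Ladder weight 16.4×9.8 = 160.7 N acts at 3.75 m along the ladder; its horizontal arm is 3.75·cos50.4° = 2.39 m → τ = 384.1 N·m clockwise.
Wall normal N acts horizontally at the top; its moment arm is the height L sinθ = 7.5·sin50.4° = 5.779 m, counterclockwise.
Στ = 0 ⇒ N × 5.779 = 384.1 ⇒ N = 66.46 N.
ΣFx = 0 ⇒ f = N_wall = 66.46 N. ΣFy = 0 ⇒ N_floor = 160.7 N.
μ_min = f / N_floor = 66.46 / 160.7 = 0.414.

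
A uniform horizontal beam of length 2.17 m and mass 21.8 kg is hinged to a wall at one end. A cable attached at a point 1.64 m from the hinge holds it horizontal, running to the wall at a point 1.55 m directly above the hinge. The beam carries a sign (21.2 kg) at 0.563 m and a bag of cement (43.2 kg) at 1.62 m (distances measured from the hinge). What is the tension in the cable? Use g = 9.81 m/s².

Taking torques about the hinge:
Beam weight: 21.8 × 9.81 = 213.9 N down at 1.085 m → arm 1.085 m, τ = 213.9 × 1.085 = 232.1 N·m clockwise.
Sign: 21.2 × 9.81 = 208 N down at 0.563 m → arm 0.563 m, τ = 208 × 0.563 = 117.1 N·m clockwise.
Bag of cement: 43.2 × 9.81 = 423.8 N down at 1.62 m → arm 1.62 m, τ = 423.8 × 1.62 = 686.6 N·m clockwise.
Total clockwise load moment = 1036 N·m.
The cable tension T acts at 1.64 m; only its component perpendicular to the beam, T sinθ, produces torque. sinθ = h/√(h²+d²) = 1.55/√(1.55²+1.64²) = 0.6869.
For rotational equilibrium, T × 1.64 × 0.6869 = 1036, so T = 1036 / 1.127 = 919 N.

T ≈ 919 N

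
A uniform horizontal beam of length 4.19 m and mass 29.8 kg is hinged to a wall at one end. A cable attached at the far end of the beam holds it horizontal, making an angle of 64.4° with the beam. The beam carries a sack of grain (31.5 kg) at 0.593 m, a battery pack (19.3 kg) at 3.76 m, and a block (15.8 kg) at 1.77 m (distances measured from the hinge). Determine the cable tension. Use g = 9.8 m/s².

Choose the hinge as the axis so the unknown hinge reaction has zero arm there.
Beam weight: 29.8 × 9.8 = 292 N down at 2.095 m → arm 2.095 m, τ = 292 × 2.095 = 611.7 N·m clockwise.
Sack of grain: 31.5 × 9.8 = 308.7 N down at 0.593 m → arm 0.593 m, τ = 308.7 × 0.593 = 183.1 N·m clockwise.
Battery pack: 19.3 × 9.8 = 189.1 N down at 3.76 m → arm 3.76 m, τ = 189.1 × 3.76 = 711 N·m clockwise.
Block: 15.8 × 9.8 = 154.8 N down at 1.77 m → arm 1.77 m, τ = 154.8 × 1.77 = 274 N·m clockwise.
Total clockwise load moment = 1780 N·m.
The cable tension T acts at 4.19 m; only its component perpendicular to the beam, T sinθ, produces torque. sin 64.4° = 0.9018.
Balancing moments: T × 4.19 × 0.9018 = 1780, giving T = 1780 / 3.779 = 471 N.

T ≈ 471 N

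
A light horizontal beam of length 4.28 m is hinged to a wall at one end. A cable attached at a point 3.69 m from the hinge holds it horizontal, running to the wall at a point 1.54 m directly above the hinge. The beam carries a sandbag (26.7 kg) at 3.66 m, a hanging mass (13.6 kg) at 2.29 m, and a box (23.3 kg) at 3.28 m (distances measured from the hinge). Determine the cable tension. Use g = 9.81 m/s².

About the hinge:
Sandbag: 26.7 × 9.81 = 261.9 N down at 3.66 m → arm 3.66 m, τ = 261.9 × 3.66 = 958.6 N·m clockwise.
Hanging mass: 13.6 × 9.81 = 133.4 N down at 2.29 m → arm 2.29 m, τ = 133.4 × 2.29 = 305.5 N·m clockwise.
Box: 23.3 × 9.81 = 228.6 N down at 3.28 m → arm 3.28 m, τ = 228.6 × 3.28 = 749.8 N·m clockwise.
Total clockwise load moment = 2014 N·m.
The cable tension T acts at 3.69 m; only its component perpendicular to the beam, T sinθ, produces torque. sinθ = h/√(h²+d²) = 1.54/√(1.54²+3.69²) = 0.3851.
Balancing moments: T × 3.69 × 0.3851 = 2014, giving T = 2014 / 1.421 = 1420 N.

T ≈ 1420 N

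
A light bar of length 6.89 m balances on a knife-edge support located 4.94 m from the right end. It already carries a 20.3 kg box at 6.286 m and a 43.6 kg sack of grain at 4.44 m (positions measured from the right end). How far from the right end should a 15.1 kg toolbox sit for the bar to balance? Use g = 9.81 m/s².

Choose the knife-edge support (at 4.94 m from the right end) as the axis so the support reaction has zero arm there.
Box: 20.3 × 9.81 = 199.1 N down at 6.286 m → arm 1.346 m, τ = 199.1 × 1.346 = 268 N·m counterclockwise.
Sack of grain: 43.6 × 9.81 = 427.7 N down at 4.44 m → arm 0.5 m, τ = 427.7 × 0.5 = 213.8 N·m clockwise.
Net moment of existing loads = 54.2 N·m counterclockwise.
The toolbox weighs 15.1 × 9.81 = 148.1 N and must supply an equal clockwise moment, so its lever arm about the knife-edge support is 54.2 / 148.1 = 0.366 m.
That puts it at 4.94 − 0.366 = 4.57 m from the right end.

x ≈ 4.57 m from the right end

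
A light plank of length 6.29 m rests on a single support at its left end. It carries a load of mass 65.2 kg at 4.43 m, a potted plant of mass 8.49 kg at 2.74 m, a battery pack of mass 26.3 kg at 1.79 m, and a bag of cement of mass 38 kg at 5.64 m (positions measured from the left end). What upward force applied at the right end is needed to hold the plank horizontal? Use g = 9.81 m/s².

Take moments about the left end.
Load: 65.2 × 9.81 = 639.6 N down at 4.43 m → arm 4.43 m, τ = 639.6 × 4.43 = 2833 N·m clockwise.
Potted plant: 8.49 × 9.81 = 83.29 N down at 2.74 m → arm 2.74 m, τ = 83.29 × 2.74 = 228.2 N·m clockwise.
Battery pack: 26.3 × 9.81 = 258 N down at 1.79 m → arm 1.79 m, τ = 258 × 1.79 = 461.8 N·m clockwise.
Bag of cement: 38 × 9.81 = 372.8 N down at 5.64 m → arm 5.64 m, τ = 372.8 × 5.64 = 2103 N·m clockwise.
Net moment of the loads = 5626 N·m clockwise.
The upward force F acts at the right end, arm 6.29 m, giving F × 6.29 counterclockwise.
Στ = 0 ⇒ F × 6.29 = 5626 ⇒ F = 5626 / 6.29 = 894 N.

F ≈ 894 N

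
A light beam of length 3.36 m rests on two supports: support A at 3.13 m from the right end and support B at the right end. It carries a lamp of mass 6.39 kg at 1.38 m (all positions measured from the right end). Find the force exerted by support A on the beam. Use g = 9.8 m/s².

R_A ≈ 27.6 N

About support B:
Lamp: 6.39 × 9.8 = 62.62 N down at 1.38 m → arm 1.38 m, τ = 62.62 × 1.38 = 86.42 N·m counterclockwise.
Net load moment about support B = 86.42 N·m counterclockwise.
Reaction R at support A is upward at 3.13 m, arm 3.13 m → moment R × 3.13 clockwise.
For rotational equilibrium, R × 3.13 = 86.42, so R = 27.6 N.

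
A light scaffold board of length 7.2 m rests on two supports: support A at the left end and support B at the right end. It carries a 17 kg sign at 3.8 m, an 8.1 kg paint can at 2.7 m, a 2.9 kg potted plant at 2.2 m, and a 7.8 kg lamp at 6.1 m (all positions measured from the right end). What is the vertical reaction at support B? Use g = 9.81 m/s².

R_B ≈ 160 N

Taking torques about support A:
Sign: 17 × 9.81 = 166.8 N down at 3.8 m → arm 3.4 m, τ = 166.8 × 3.4 = 567.1 N·m clockwise.
Paint can: 8.1 × 9.81 = 79.46 N down at 2.7 m → arm 4.5 m, τ = 79.46 × 4.5 = 357.6 N·m clockwise.
Potted plant: 2.9 × 9.81 = 28.45 N down at 2.2 m → arm 5 m, τ = 28.45 × 5 = 142.2 N·m clockwise.
Lamp: 7.8 × 9.81 = 76.52 N down at 6.1 m → arm 1.1 m, τ = 76.52 × 1.1 = 84.17 N·m clockwise.
Net load moment about support A = 1151 N·m clockwise.
Reaction R at support B is upward at 0 m, arm 7.2 m → moment R × 7.2 counterclockwise.
For rotational equilibrium, R × 7.2 = 1151, so R = 160 N.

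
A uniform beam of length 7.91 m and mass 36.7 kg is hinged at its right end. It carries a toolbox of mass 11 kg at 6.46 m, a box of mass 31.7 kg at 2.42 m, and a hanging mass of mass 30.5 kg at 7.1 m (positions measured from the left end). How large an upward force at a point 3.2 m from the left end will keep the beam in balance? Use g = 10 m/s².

Sum moments about the right end (the unknown pivot reaction has zero arm there).
Beam weight: 36.7 × 10 = 367 N down at 3.955 m → arm 3.955 m, τ = 367 × 3.955 = 1451 N·m counterclockwise.
Toolbox: 11 × 10 = 110 N down at 6.46 m → arm 1.45 m, τ = 110 × 1.45 = 159.5 N·m counterclockwise.
Box: 31.7 × 10 = 317 N down at 2.42 m → arm 5.49 m, τ = 317 × 5.49 = 1740 N·m counterclockwise.
Hanging mass: 30.5 × 10 = 305 N down at 7.1 m → arm 0.81 m, τ = 305 × 0.81 = 247.1 N·m counterclockwise.
Net moment of the loads = 3598 N·m counterclockwise.
The upward force F acts at a point 3.2 m from the left end, arm 4.71 m, giving F × 4.71 clockwise.
Στ = 0 ⇒ F × 4.71 = 3598 ⇒ F = 3598 / 4.71 = 764 N.

F ≈ 764 N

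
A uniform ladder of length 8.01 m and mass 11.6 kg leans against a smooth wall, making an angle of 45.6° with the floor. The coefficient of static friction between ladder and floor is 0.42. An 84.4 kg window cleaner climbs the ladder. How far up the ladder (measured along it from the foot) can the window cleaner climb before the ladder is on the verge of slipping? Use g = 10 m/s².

Take moments about the foot of the ladder.
Ladder weight 11.6×10 = 116 N acts at 4.005 m along the ladder; its horizontal arm is 4.005·cos45.6° = 2.802 m → τ = 325 N·m clockwise.
Window cleaner weight 84.4×10 = 844 N at distance d → arm d·cos45.6° → τ = 844·d·0.6997 clockwise.
Wall normal N at the top has arm L sinθ = 5.723 m counterclockwise, so Στ = 0 gives N·5.723 = 325 + 590.5·d.
ΣFy = 0 ⇒ N_floor = 960 N, so the maximum friction is μ_s·N_floor = 0.42×960 = 403.2 N. ΣFx = 0 ⇒ N_wall = f, so at the slipping point N = 403.2 N.
Substituting: 403.2×5.723 = 325 + 590.5·d ⇒ d = (2308 − 325) / 590.5 = 3.36 m.

d ≈ 3.36 m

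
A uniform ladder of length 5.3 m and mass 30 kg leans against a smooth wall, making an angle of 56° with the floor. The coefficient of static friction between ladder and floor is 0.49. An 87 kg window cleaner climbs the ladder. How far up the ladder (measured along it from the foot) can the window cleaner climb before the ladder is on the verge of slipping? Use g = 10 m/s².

d ≈ 4.26 m

Take moments about the foot of the ladder.
Ladder weight 30×10 = 300 N acts at 2.65 m along the ladder; its horizontal arm is 2.65·cos56° = 1.482 m → τ = 444.6 N·m clockwise.
Window cleaner weight 87×10 = 870 N at distance d → arm d·cos56° → τ = 870·d·0.5592 clockwise.
Wall normal N at the top has arm L sinθ = 4.394 m counterclockwise, so Στ = 0 gives N·4.394 = 444.6 + 486.5·d.
ΣFy = 0 ⇒ N_floor = 1170 N, so the maximum friction is μ_s·N_floor = 0.49×1170 = 573.3 N. ΣFx = 0 ⇒ N_wall = f, so at the slipping point N = 573.3 N.
Substituting: 573.3×4.394 = 444.6 + 486.5·d ⇒ d = (2519 − 444.6) / 486.5 = 4.26 m.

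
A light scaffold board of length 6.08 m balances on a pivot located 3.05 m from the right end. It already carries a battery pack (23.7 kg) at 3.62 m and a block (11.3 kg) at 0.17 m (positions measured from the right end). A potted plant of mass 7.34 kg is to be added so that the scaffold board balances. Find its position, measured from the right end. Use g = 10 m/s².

x ≈ 5.64 m from the right end

Take moments about the pivot (at 3.05 m from the right end).
Battery pack: 23.7 × 10 = 237 N down at 3.62 m → arm 0.57 m, τ = 237 × 0.57 = 135.1 N·m counterclockwise.
Block: 11.3 × 10 = 113 N down at 0.17 m → arm 2.88 m, τ = 113 × 2.88 = 325.4 N·m clockwise.
Net moment of existing loads = 190.3 N·m clockwise.
The potted plant weighs 7.34 × 10 = 73.4 N and must supply an equal counterclockwise moment, so its lever arm about the pivot is 190.3 / 73.4 = 2.59 m.
That puts it at 3.05 + 2.59 = 5.64 m from the right end.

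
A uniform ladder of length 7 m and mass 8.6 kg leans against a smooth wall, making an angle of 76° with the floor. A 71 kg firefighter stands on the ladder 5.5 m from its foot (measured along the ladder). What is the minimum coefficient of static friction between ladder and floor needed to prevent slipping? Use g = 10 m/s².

About the foot of the ladder:
Ladder weight 8.6×10 = 86 N acts at 3.5 m along the ladder; its horizontal arm is 3.5·cos76° = 0.8467 m → τ = 72.82 N·m clockwise.
Firefighter: 71×10 = 710 N at 5.5 m → arm 1.331 m → τ = 945 N·m clockwise.
Wall normal N acts horizontally at the top; its moment arm is the height L sinθ = 7·sin76° = 6.792 m, counterclockwise.
Στ = 0 ⇒ N × 6.792 = 1018 ⇒ N = 149.9 N.
ΣFx = 0 ⇒ f = N_wall = 149.9 N. ΣFy = 0 ⇒ N_floor = 796 N.
μ_min = f / N_floor = 149.9 / 796 = 0.188.

μ_min ≈ 0.188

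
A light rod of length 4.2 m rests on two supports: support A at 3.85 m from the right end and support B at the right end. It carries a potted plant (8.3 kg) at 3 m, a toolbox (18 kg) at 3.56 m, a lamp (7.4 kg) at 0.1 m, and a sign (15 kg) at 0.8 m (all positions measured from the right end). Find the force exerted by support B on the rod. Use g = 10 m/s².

R_B ≈ 223 N

About support A:
Potted plant: 8.3 × 10 = 83 N down at 3 m → arm 0.85 m, τ = 83 × 0.85 = 70.55 N·m clockwise.
Toolbox: 18 × 10 = 180 N down at 3.56 m → arm 0.29 m, τ = 180 × 0.29 = 52.2 N·m clockwise.
Lamp: 7.4 × 10 = 74 N down at 0.1 m → arm 3.75 m, τ = 74 × 3.75 = 277.5 N·m clockwise.
Sign: 15 × 10 = 150 N down at 0.8 m → arm 3.05 m, τ = 150 × 3.05 = 457.5 N·m clockwise.
Net load moment about support A = 857.8 N·m clockwise.
Reaction R at support B is upward at 0 m, arm 3.85 m → moment R × 3.85 counterclockwise.
Balancing moments: R × 3.85 = 857.8, giving R = 223 N.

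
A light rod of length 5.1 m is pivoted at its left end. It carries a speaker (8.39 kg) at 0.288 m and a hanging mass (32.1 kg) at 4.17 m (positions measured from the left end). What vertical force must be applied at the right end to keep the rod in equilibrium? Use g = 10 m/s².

F ≈ 267 N

About the left end:
Speaker: 8.39 × 10 = 83.9 N down at 0.288 m → arm 0.288 m, τ = 83.9 × 0.288 = 24.16 N·m clockwise.
Hanging mass: 32.1 × 10 = 321 N down at 4.17 m → arm 4.17 m, τ = 321 × 4.17 = 1339 N·m clockwise.
Net moment of the loads = 1363 N·m clockwise.
The upward force F acts at the right end, arm 5.1 m, giving F × 5.1 counterclockwise.
Setting net torque to zero: F × 5.1 = 1363 → F = 1363 / 5.1 = 267 N.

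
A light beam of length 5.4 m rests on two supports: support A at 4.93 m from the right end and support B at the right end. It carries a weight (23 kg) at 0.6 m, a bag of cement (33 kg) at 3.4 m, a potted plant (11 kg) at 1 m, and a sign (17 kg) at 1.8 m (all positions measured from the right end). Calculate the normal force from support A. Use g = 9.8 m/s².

Sum moments about support B (its reaction then has zero moment arm).
Weight: 23 × 9.8 = 225.4 N down at 0.6 m → arm 0.6 m, τ = 225.4 × 0.6 = 135.2 N·m counterclockwise.
Bag of cement: 33 × 9.8 = 323.4 N down at 3.4 m → arm 3.4 m, τ = 323.4 × 3.4 = 1100 N·m counterclockwise.
Potted plant: 11 × 9.8 = 107.8 N down at 1 m → arm 1 m, τ = 107.8 × 1 = 107.8 N·m counterclockwise.
Sign: 17 × 9.8 = 166.6 N down at 1.8 m → arm 1.8 m, τ = 166.6 × 1.8 = 299.9 N·m counterclockwise.
Net load moment about support B = 1643 N·m counterclockwise.
Reaction R at support A is upward at 4.93 m, arm 4.93 m → moment R × 4.93 clockwise.
Στ = 0 ⇒ R × 4.93 = 1643 ⇒ R = 333 N.

R_A ≈ 333 N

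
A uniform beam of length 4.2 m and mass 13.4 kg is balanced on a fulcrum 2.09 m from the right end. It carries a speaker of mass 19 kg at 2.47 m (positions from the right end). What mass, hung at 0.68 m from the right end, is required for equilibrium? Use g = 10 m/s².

About the fulcrum (at 2.09 m from the right end):
Beam weight: 13.4 × 10 = 134 N down at 2.1 m → arm 0.01 m, τ = 134 × 0.01 = 1.34 N·m counterclockwise.
Speaker: 19 × 10 = 190 N down at 2.47 m → arm 0.38 m, τ = 190 × 0.38 = 72.2 N·m counterclockwise.
Net moment of known loads = 73.54 N·m counterclockwise.
An unknown mass m at 0.68 m has arm 1.41 m; its moment is m·g·1.41 clockwise.
Balancing moments: m × 10 × 1.41 = 73.54, giving m = 73.54 / (10 × 1.41) = 5.22 kg.

m ≈ 5.22 kg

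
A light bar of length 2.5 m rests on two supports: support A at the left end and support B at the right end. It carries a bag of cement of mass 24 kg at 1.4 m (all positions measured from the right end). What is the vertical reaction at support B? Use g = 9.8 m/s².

R_B ≈ 103 N

Choose support A as the axis so its reaction then has zero moment arm.
Bag of cement: 24 × 9.8 = 235.2 N down at 1.4 m → arm 1.1 m, τ = 235.2 × 1.1 = 258.7 N·m clockwise.
Net load moment about support A = 258.7 N·m clockwise.
Reaction R at support B is upward at 0 m, arm 2.5 m → moment R × 2.5 counterclockwise.
Setting net torque to zero: R × 2.5 = 258.7 → R = 103 N.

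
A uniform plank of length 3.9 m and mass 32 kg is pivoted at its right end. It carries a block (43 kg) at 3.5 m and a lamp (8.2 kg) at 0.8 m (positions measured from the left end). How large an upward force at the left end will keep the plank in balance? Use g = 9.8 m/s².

Take moments about the right end.
Beam weight: 32 × 9.8 = 313.6 N down at 1.95 m → arm 1.95 m, τ = 313.6 × 1.95 = 611.5 N·m counterclockwise.
Block: 43 × 9.8 = 421.4 N down at 3.5 m → arm 0.4 m, τ = 421.4 × 0.4 = 168.6 N·m counterclockwise.
Lamp: 8.2 × 9.8 = 80.36 N down at 0.8 m → arm 3.1 m, τ = 80.36 × 3.1 = 249.1 N·m counterclockwise.
Net moment of the loads = 1029 N·m counterclockwise.
The upward force F acts at the left end, arm 3.9 m, giving F × 3.9 clockwise.
Στ = 0 ⇒ F × 3.9 = 1029 ⇒ F = 1029 / 3.9 = 264 N.

F ≈ 264 N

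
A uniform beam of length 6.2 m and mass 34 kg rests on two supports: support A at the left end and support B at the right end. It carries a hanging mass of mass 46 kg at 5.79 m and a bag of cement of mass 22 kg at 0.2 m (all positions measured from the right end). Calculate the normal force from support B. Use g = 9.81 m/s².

Take moments about support A.
Beam weight: 34 × 9.81 = 333.5 N down at 3.1 m → arm 3.1 m, τ = 333.5 × 3.1 = 1034 N·m clockwise.
Hanging mass: 46 × 9.81 = 451.3 N down at 5.79 m → arm 0.41 m, τ = 451.3 × 0.41 = 185 N·m clockwise.
Bag of cement: 22 × 9.81 = 215.8 N down at 0.2 m → arm 6 m, τ = 215.8 × 6 = 1295 N·m clockwise.
Net load moment about support A = 2514 N·m clockwise.
Reaction R at support B is upward at 0 m, arm 6.2 m → moment R × 6.2 counterclockwise.
For rotational equilibrium, R × 6.2 = 2514, so R = 405 N.

R_B ≈ 405 N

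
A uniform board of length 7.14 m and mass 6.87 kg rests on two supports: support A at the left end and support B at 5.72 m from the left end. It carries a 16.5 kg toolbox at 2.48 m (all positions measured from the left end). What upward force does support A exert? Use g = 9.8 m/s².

R_A ≈ 117 N

Take moments about support B.
Beam weight: 6.87 × 9.8 = 67.33 N down at 3.57 m → arm 2.15 m, τ = 67.33 × 2.15 = 144.8 N·m counterclockwise.
Toolbox: 16.5 × 9.8 = 161.7 N down at 2.48 m → arm 3.24 m, τ = 161.7 × 3.24 = 523.9 N·m counterclockwise.
Net load moment about support B = 668.7 N·m counterclockwise.
Reaction R at support A is upward at 0 m, arm 5.72 m → moment R × 5.72 clockwise.
Στ = 0 ⇒ R × 5.72 = 668.7 ⇒ R = 117 N.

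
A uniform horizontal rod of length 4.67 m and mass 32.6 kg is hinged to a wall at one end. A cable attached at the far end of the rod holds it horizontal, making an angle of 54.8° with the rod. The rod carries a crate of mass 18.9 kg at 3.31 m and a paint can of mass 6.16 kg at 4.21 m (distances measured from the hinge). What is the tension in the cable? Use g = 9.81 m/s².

Take moments about the hinge.
Beam weight: 32.6 × 9.81 = 319.8 N down at 2.335 m → arm 2.335 m, τ = 319.8 × 2.335 = 746.7 N·m clockwise.
Crate: 18.9 × 9.81 = 185.4 N down at 3.31 m → arm 3.31 m, τ = 185.4 × 3.31 = 613.7 N·m clockwise.
Paint can: 6.16 × 9.81 = 60.43 N down at 4.21 m → arm 4.21 m, τ = 60.43 × 4.21 = 254.4 N·m clockwise.
Total clockwise load moment = 1615 N·m.
The cable tension T acts at 4.67 m; only its component perpendicular to the rod, T sinθ, produces torque. sin 54.8° = 0.8171.
For rotational equilibrium, T × 4.67 × 0.8171 = 1615, so T = 1615 / 3.816 = 423 N.

T ≈ 423 N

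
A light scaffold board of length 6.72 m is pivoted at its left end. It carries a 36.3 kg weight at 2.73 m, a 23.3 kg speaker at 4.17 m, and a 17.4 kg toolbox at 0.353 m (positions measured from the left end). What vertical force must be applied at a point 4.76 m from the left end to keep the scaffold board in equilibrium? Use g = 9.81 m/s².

About the left end:
Weight: 36.3 × 9.81 = 356.1 N down at 2.73 m → arm 2.73 m, τ = 356.1 × 2.73 = 972.2 N·m clockwise.
Speaker: 23.3 × 9.81 = 228.6 N down at 4.17 m → arm 4.17 m, τ = 228.6 × 4.17 = 953.3 N·m clockwise.
Toolbox: 17.4 × 9.81 = 170.7 N down at 0.353 m → arm 0.353 m, τ = 170.7 × 0.353 = 60.26 N·m clockwise.
Net moment of the loads = 1986 N·m clockwise.
The upward force F acts at a point 4.76 m from the left end, arm 4.76 m, giving F × 4.76 counterclockwise.
Balancing moments: F × 4.76 = 1986, giving F = 1986 / 4.76 = 417 N.

F ≈ 417 N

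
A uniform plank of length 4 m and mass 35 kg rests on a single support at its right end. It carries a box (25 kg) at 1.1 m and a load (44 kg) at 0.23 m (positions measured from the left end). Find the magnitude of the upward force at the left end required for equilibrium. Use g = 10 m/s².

About the right end:
Beam weight: 35 × 10 = 350 N down at 2 m → arm 2 m, τ = 350 × 2 = 700 N·m counterclockwise.
Box: 25 × 10 = 250 N down at 1.1 m → arm 2.9 m, τ = 250 × 2.9 = 725 N·m counterclockwise.
Load: 44 × 10 = 440 N down at 0.23 m → arm 3.77 m, τ = 440 × 3.77 = 1659 N·m counterclockwise.
Net moment of the loads = 3084 N·m counterclockwise.
The upward force F acts at the left end, arm 4 m, giving F × 4 clockwise.
For rotational equilibrium, F × 4 = 3084, so F = 3084 / 4 = 771 N.

F ≈ 771 N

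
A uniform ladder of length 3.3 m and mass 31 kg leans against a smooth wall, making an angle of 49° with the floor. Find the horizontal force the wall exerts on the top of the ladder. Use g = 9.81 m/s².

Choose the foot of the ladder as the axis so the floor normal and friction both act there and drop out.
Ladder weight 31×9.81 = 304.1 N acts at 1.65 m along the ladder; its horizontal arm is 1.65·cos49° = 1.082 m → τ = 329 N·m clockwise.
Wall normal N acts horizontally at the top; its moment arm is the height L sinθ = 3.3·sin49° = 2.491 m, counterclockwise.
Setting net torque to zero: N × 2.491 = 329 → N = 132 N.

N_wall ≈ 132 N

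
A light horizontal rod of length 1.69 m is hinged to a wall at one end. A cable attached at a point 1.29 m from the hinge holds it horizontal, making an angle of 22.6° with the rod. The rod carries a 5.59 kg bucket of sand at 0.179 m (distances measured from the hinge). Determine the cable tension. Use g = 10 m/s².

Choose the hinge as the axis so the unknown hinge reaction has zero arm there.
Bucket of sand: 5.59 × 10 = 55.9 N down at 0.179 m → arm 0.179 m, τ = 55.9 × 0.179 = 10.01 N·m clockwise.
Total clockwise load moment = 10.01 N·m.
The cable tension T acts at 1.29 m; only its component perpendicular to the rod, T sinθ, produces torque. sin 22.6° = 0.3843.
Στ = 0 ⇒ T × 1.29 × 0.3843 = 10.01 ⇒ T = 10.01 / 0.4957 = 20.2 N.

T ≈ 20.2 N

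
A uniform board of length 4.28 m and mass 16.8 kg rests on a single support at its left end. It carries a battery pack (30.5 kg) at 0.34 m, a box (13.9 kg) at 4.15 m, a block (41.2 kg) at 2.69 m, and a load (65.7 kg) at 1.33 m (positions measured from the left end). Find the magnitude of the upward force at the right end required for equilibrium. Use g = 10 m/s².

Taking torques about the left end:
Beam weight: 16.8 × 10 = 168 N down at 2.14 m → arm 2.14 m, τ = 168 × 2.14 = 359.5 N·m clockwise.
Battery pack: 30.5 × 10 = 305 N down at 0.34 m → arm 0.34 m, τ = 305 × 0.34 = 103.7 N·m clockwise.
Box: 13.9 × 10 = 139 N down at 4.15 m → arm 4.15 m, τ = 139 × 4.15 = 576.9 N·m clockwise.
Block: 41.2 × 10 = 412 N down at 2.69 m → arm 2.69 m, τ = 412 × 2.69 = 1108 N·m clockwise.
Load: 65.7 × 10 = 657 N down at 1.33 m → arm 1.33 m, τ = 657 × 1.33 = 873.8 N·m clockwise.
Net moment of the loads = 3022 N·m clockwise.
The upward force F acts at the right end, arm 4.28 m, giving F × 4.28 counterclockwise.
Στ = 0 ⇒ F × 4.28 = 3022 ⇒ F = 3022 / 4.28 = 706 N.

F ≈ 706 N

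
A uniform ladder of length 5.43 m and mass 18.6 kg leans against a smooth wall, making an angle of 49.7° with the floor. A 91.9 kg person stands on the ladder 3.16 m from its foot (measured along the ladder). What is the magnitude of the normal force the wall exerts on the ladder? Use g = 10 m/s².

Choose the foot of the ladder as the axis so the floor normal and friction both act there and drop out.
Ladder weight 18.6×10 = 186 N acts at 2.715 m along the ladder; its horizontal arm is 2.715·cos49.7° = 1.756 m → τ = 326.6 N·m clockwise.
Person: 91.9×10 = 919 N at 3.16 m → arm 2.044 m → τ = 1878 N·m clockwise.
Wall normal N acts horizontally at the top; its moment arm is the height L sinθ = 5.43·sin49.7° = 4.141 m, counterclockwise.
Στ = 0 ⇒ N × 4.141 = 2205 ⇒ N = 532 N.

N_wall ≈ 532 N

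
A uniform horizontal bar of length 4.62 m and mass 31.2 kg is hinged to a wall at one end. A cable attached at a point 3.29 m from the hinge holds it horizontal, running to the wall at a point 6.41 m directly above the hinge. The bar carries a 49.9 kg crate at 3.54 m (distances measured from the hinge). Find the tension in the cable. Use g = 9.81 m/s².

T ≈ 834 N

Take moments about the hinge.
Beam weight: 31.2 × 9.81 = 306.1 N down at 2.31 m → arm 2.31 m, τ = 306.1 × 2.31 = 707.1 N·m clockwise.
Crate: 49.9 × 9.81 = 489.5 N down at 3.54 m → arm 3.54 m, τ = 489.5 × 3.54 = 1733 N·m clockwise.
Total clockwise load moment = 2440 N·m.
The cable tension T acts at 3.29 m; only its component perpendicular to the bar, T sinθ, produces torque. sinθ = h/√(h²+d²) = 6.41/√(6.41²+3.29²) = 0.8897.
For rotational equilibrium, T × 3.29 × 0.8897 = 2440, so T = 2440 / 2.927 = 834 N.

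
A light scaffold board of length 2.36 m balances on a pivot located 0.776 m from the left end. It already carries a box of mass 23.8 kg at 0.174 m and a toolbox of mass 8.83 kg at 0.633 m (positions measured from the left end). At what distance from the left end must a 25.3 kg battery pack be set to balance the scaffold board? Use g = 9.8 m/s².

Take moments about the pivot (at 0.776 m from the left end).
Box: 23.8 × 9.8 = 233.2 N down at 0.174 m → arm 0.602 m, τ = 233.2 × 0.602 = 140.4 N·m counterclockwise.
Toolbox: 8.83 × 9.8 = 86.53 N down at 0.633 m → arm 0.143 m, τ = 86.53 × 0.143 = 12.37 N·m counterclockwise.
Net moment of existing loads = 152.8 N·m counterclockwise.
The battery pack weighs 25.3 × 9.8 = 247.9 N and must supply an equal clockwise moment, so its lever arm about the pivot is 152.8 / 247.9 = 0.616 m.
That puts it at 0.776 + 0.616 = 1.39 m from the left end.

x ≈ 1.39 m from the left end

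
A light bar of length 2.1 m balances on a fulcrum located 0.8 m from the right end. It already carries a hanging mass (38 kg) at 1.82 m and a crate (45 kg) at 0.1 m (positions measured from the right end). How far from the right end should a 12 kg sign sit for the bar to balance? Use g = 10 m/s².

x ≈ 0.195 m from the right end

Taking torques about the fulcrum (at 0.8 m from the right end):
Hanging mass: 38 × 10 = 380 N down at 1.82 m → arm 1.02 m, τ = 380 × 1.02 = 387.6 N·m counterclockwise.
Crate: 45 × 10 = 450 N down at 0.1 m → arm 0.7 m, τ = 450 × 0.7 = 315 N·m clockwise.
Net moment of existing loads = 72.6 N·m counterclockwise.
The sign weighs 12 × 10 = 120 N and must supply an equal clockwise moment, so its lever arm about the fulcrum is 72.6 / 120 = 0.605 m.
That puts it at 0.8 − 0.605 = 0.195 m from the right end.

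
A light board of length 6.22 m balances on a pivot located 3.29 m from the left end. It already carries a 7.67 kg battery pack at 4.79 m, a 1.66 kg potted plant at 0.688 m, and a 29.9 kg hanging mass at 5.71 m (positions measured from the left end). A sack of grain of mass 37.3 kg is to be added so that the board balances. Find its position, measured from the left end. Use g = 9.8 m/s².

x ≈ 1.16 m from the left end

About the pivot (at 3.29 m from the left end):
Battery pack: 7.67 × 9.8 = 75.17 N down at 4.79 m → arm 1.5 m, τ = 75.17 × 1.5 = 112.8 N·m clockwise.
Potted plant: 1.66 × 9.8 = 16.27 N down at 0.688 m → arm 2.602 m, τ = 16.27 × 2.602 = 42.33 N·m counterclockwise.
Hanging mass: 29.9 × 9.8 = 293 N down at 5.71 m → arm 2.42 m, τ = 293 × 2.42 = 709.1 N·m clockwise.
Net moment of existing loads = 779.6 N·m clockwise.
The sack of grain weighs 37.3 × 9.8 = 365.5 N and must supply an equal counterclockwise moment, so its lever arm about the pivot is 779.6 / 365.5 = 2.13 m.
That puts it at 3.29 − 2.13 = 1.16 m from the left end.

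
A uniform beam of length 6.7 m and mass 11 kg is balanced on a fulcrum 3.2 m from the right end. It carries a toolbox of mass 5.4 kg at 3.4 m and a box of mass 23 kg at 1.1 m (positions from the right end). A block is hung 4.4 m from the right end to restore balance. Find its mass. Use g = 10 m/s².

m ≈ 38 kg

Take moments about the fulcrum (at 3.2 m from the right end).
Beam weight: 11 × 10 = 110 N down at 3.35 m → arm 0.15 m, τ = 110 × 0.15 = 16.5 N·m counterclockwise.
Toolbox: 5.4 × 10 = 54 N down at 3.4 m → arm 0.2 m, τ = 54 × 0.2 = 10.8 N·m counterclockwise.
Box: 23 × 10 = 230 N down at 1.1 m → arm 2.1 m, τ = 230 × 2.1 = 483 N·m clockwise.
Net moment of known loads = 455.7 N·m clockwise.
An unknown mass m at 4.4 m has arm 1.2 m; its moment is m·g·1.2 counterclockwise.
Balancing moments: m × 10 × 1.2 = 455.7, giving m = 455.7 / (10 × 1.2) = 38 kg.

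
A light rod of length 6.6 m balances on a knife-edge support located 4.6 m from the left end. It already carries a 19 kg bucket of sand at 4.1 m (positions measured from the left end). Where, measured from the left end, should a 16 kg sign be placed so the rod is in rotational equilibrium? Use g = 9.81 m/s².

Take moments about the knife-edge support (at 4.6 m from the left end).
Bucket of sand: 19 × 9.81 = 186.4 N down at 4.1 m → arm 0.5 m, τ = 186.4 × 0.5 = 93.2 N·m counterclockwise.
Net moment of existing loads = 93.2 N·m counterclockwise.
The sign weighs 16 × 9.81 = 157 N and must supply an equal clockwise moment, so its lever arm about the knife-edge support is 93.2 / 157 = 0.594 m.
That puts it at 4.6 + 0.594 = 5.19 m from the left end.

x ≈ 5.19 m from the left end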